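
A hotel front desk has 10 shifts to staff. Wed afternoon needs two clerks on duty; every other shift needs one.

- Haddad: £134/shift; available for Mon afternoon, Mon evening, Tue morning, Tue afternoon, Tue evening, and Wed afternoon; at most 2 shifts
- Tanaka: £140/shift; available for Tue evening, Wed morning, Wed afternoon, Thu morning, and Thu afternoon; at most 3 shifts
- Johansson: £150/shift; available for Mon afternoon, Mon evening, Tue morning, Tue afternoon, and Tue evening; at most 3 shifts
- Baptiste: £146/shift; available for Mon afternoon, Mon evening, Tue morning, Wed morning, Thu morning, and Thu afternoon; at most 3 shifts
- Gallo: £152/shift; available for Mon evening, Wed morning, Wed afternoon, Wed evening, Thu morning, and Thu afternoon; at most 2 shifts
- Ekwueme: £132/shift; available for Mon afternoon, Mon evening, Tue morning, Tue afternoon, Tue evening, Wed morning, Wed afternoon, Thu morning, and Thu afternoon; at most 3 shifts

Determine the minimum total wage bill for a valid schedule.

£1528

Wed evening can only be covered by Gallo, so that assignment is forced.
Picking the cheapest available clerk for each shift independently would cost £1474, but that ignores the shift limits.
An optimal schedule: Mon afternoon→Ekwueme, Mon evening→Baptiste, Tue morning→Ekwueme, Tue afternoon→Ekwueme, Tue evening→Haddad, Wed morning→Tanaka, Wed afternoon→Haddad+Tanaka, Wed evening→Gallo, Thu morning→Tanaka, Thu afternoon→Baptiste.
Total: 132 + 146 + 132 + 132 + 134 + 140 + 134 + 140 + 152 + 140 + 146 = £1528.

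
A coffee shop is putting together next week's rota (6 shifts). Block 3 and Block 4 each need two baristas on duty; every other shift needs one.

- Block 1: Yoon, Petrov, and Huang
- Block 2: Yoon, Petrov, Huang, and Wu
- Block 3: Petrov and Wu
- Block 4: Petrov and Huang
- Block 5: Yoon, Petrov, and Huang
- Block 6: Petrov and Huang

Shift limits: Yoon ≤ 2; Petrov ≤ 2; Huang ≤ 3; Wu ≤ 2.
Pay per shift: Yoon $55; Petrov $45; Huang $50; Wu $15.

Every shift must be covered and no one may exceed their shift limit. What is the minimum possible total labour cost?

$325

Block 3 can only be covered by Petrov and Wu, so that assignment is forced.
Block 4 can only be covered by Petrov and Huang, so that assignment is forced.
Picking the cheapest available barista for each shift independently would cost $305, but that ignores the shift limits.
An optimal schedule: Block 1→Huang, Block 2→Wu, Block 3→Wu+Petrov, Block 4→Petrov+Huang, Block 5→Yoon, Block 6→Huang.
Total: 50 + 15 + 15 + 45 + 45 + 50 + 55 + 50 = $325.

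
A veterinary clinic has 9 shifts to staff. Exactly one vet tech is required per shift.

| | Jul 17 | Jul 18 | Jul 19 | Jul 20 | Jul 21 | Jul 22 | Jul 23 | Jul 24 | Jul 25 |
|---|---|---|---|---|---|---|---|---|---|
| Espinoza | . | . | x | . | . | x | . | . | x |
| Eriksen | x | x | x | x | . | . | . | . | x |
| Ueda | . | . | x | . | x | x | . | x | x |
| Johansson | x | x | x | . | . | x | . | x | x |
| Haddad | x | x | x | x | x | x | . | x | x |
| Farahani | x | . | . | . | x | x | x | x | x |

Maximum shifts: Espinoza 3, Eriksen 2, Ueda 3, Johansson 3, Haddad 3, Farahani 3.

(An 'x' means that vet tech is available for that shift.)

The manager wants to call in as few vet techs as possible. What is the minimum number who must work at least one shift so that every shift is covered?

9 slots to fill and no one can take more than 3, so at least ⌈9/3⌉ = 3 vet techs are needed.
Espinoza, Haddad, and Farahani alone can cover everything: Jul 17→Haddad, Jul 18→Haddad, Jul 19→Espinoza, Jul 20→Haddad, Jul 21→Farahani, Jul 22→Espinoza, Jul 23→Farahani, Jul 24→Farahani, Jul 25→Espinoza.

3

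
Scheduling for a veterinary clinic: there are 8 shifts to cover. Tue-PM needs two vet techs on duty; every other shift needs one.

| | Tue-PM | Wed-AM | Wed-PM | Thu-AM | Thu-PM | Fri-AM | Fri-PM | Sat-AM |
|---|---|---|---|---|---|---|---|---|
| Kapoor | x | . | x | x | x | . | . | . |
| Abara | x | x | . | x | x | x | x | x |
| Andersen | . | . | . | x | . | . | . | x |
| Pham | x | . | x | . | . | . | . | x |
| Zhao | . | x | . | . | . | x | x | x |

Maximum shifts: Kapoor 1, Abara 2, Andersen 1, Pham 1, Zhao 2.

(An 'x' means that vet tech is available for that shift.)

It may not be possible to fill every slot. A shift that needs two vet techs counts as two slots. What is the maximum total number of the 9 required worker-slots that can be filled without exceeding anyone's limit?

7

Total capacity across all vet techs is 1+2+1+1+2 = 7, and 9 slots are needed, so at most 7 can be filled.
An assignment achieving 7: Tue-PM→Pham, Wed-AM→Abara, Wed-PM→Kapoor, Thu-AM→Andersen, Thu-PM→Abara, Fri-AM→Zhao, Fri-PM→Zhao.
Loads: Kapoor 1/1, Abara 2/2, Andersen 1/1, Pham 1/1, Zhao 2/2.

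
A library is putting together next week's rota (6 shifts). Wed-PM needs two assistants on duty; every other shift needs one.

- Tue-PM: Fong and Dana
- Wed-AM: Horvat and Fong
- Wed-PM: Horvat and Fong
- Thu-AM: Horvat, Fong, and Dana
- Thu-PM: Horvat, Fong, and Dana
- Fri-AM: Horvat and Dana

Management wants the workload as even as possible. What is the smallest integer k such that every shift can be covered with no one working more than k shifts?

3

With 3 assistants and 7 worker-slots to fill, someone must work at least ⌈7/3⌉ = 3 shifts, so k ≥ 3.
k = 3 works: Tue-PM→Fong, Wed-AM→Horvat, Wed-PM→Horvat+Fong, Thu-AM→Fong, Thu-PM→Dana, Fri-AM→Horvat.
Loads: Horvat 3, Fong 3, Dana 1 — all ≤ 3.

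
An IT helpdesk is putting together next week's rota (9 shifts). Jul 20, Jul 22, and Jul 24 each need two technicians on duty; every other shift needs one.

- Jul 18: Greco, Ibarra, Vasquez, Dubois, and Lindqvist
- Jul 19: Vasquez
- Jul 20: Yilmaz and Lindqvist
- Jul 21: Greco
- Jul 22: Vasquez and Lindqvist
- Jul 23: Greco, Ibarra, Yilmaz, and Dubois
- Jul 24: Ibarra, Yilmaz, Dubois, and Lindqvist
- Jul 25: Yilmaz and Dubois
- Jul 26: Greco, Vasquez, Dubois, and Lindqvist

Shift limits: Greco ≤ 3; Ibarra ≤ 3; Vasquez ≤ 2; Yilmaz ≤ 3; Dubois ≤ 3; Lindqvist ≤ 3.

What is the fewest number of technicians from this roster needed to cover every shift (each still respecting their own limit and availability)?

5

12 slots to fill and no one can take more than 3, so at least ⌈12/3⌉ = 4 technicians are needed.
No set of 4 technicians can cover every shift (each such set leaves at least one shift with no one available or exceeds a cap).
Greco, Ibarra, Vasquez, Yilmaz, and Lindqvist alone can cover everything: Jul 18→Ibarra, Jul 19→Vasquez, Jul 20→Yilmaz+Lindqvist, Jul 21→Greco, Jul 22→Vasquez+Lindqvist, Jul 23→Greco, Jul 24→Ibarra+Yilmaz, Jul 25→Yilmaz, Jul 26→Greco.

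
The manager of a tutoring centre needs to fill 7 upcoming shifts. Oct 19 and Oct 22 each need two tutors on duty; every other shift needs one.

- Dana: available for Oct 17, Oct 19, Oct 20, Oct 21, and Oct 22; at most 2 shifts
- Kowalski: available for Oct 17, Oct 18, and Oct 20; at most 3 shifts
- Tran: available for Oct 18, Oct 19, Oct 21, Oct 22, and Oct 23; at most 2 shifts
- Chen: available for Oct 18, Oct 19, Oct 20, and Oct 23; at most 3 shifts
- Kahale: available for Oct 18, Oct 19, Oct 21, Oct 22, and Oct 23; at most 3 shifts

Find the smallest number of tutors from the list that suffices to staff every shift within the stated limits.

9 slots to fill and no one can take more than 3, so at least ⌈9/3⌉ = 3 tutors are needed.
No set of 3 tutors can cover every shift (each such set leaves at least one shift with no one available or exceeds a cap).
Dana, Kowalski, Tran, and Chen alone can cover everything: Oct 17→Kowalski, Oct 18→Kowalski, Oct 19→Tran+Chen, Oct 20→Kowalski, Oct 21→Dana, Oct 22→Dana+Tran, Oct 23→Chen.

4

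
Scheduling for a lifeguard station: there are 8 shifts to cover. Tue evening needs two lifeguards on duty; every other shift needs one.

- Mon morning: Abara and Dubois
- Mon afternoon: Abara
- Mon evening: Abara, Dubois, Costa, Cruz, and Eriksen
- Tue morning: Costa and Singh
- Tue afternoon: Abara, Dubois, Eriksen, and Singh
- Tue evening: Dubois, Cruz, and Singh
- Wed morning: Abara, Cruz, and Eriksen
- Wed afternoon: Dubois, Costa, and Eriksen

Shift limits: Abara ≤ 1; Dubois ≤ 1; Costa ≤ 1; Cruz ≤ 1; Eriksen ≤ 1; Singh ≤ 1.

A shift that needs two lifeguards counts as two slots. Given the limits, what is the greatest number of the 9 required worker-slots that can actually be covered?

Total capacity across all lifeguards is 1+1+1+1+1+1 = 6, and 9 slots are needed, so at most 6 can be filled.
An assignment achieving 6: Mon morning→Dubois, Mon afternoon→Abara, Tue morning→Costa, Tue evening→Cruz+Singh, Wed morning→Eriksen.
Loads: Abara 1/1, Dubois 1/1, Costa 1/1, Cruz 1/1, Eriksen 1/1, Singh 1/1.

6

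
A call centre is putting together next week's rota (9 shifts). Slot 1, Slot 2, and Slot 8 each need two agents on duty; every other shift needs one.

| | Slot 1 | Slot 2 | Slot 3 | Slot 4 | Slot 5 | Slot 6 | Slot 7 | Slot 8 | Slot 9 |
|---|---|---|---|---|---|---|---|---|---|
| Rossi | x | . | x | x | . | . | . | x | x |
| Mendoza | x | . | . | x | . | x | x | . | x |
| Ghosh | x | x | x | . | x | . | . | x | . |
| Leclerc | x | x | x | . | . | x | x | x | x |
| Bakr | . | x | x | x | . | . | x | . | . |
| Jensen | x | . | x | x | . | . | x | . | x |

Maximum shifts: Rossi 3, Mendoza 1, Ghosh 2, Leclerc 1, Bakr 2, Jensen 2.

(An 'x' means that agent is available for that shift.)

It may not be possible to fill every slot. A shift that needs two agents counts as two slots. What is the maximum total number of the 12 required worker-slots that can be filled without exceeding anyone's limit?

Total capacity across all agents is 3+1+2+1+2+2 = 11, and 12 slots are needed, so at most 11 can be filled.
An assignment achieving 11: Slot 1→Rossi+Jensen, Slot 2→Ghosh+Leclerc, Slot 3→Bakr, Slot 4→Rossi, Slot 5→Ghosh, Slot 6→Mendoza, Slot 7→Bakr, Slot 8→Rossi, Slot 9→Jensen.
Loads: Rossi 3/3, Mendoza 1/1, Ghosh 2/2, Leclerc 1/1, Bakr 2/2, Jensen 2/2.

11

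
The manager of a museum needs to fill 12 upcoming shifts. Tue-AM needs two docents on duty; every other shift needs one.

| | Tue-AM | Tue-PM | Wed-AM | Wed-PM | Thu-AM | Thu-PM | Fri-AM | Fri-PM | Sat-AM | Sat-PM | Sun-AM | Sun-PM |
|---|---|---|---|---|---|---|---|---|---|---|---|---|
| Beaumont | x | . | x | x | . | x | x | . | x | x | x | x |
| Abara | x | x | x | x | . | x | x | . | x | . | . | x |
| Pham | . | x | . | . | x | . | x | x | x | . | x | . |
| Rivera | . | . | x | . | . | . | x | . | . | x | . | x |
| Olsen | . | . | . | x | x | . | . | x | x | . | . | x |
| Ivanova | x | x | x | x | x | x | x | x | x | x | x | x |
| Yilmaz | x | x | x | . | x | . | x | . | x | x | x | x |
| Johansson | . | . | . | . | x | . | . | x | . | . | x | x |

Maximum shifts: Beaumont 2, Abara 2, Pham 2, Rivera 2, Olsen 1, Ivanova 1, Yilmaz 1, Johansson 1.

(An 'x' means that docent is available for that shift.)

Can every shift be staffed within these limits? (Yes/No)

No

Total capacity is 2+2+2+2+1+1+1+1 = 12 but 13 worker-slots are needed — infeasible.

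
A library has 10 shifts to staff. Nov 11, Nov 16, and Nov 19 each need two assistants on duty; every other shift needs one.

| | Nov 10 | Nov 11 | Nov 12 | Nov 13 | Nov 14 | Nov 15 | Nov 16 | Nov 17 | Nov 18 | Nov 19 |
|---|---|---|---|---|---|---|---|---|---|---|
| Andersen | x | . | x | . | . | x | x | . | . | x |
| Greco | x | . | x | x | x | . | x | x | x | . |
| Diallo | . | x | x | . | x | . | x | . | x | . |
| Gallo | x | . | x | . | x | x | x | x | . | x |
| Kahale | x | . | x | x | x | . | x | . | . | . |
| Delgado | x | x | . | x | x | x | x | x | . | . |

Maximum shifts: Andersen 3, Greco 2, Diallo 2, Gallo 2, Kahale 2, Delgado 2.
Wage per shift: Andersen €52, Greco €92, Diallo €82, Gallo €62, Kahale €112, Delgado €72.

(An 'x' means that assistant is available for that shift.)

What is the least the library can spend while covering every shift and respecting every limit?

€996

Nov 11 can only be covered by Diallo and Delgado, so that assignment is forced.
Nov 19 can only be covered by Andersen and Gallo, so that assignment is forced.
Picking the cheapest available assistant for each shift independently would cost €816, but that ignores the shift limits.
An optimal schedule: Nov 10→Andersen, Nov 11→Diallo+Delgado, Nov 12→Diallo, Nov 13→Greco, Nov 14→Kahale, Nov 15→Andersen, Nov 16→Kahale+Delgado, Nov 17→Gallo, Nov 18→Greco, Nov 19→Andersen+Gallo.
Total: 52 + 82 + 72 + 82 + 92 + 112 + 52 + 112 + 72 + 62 + 92 + 52 + 62 = €996.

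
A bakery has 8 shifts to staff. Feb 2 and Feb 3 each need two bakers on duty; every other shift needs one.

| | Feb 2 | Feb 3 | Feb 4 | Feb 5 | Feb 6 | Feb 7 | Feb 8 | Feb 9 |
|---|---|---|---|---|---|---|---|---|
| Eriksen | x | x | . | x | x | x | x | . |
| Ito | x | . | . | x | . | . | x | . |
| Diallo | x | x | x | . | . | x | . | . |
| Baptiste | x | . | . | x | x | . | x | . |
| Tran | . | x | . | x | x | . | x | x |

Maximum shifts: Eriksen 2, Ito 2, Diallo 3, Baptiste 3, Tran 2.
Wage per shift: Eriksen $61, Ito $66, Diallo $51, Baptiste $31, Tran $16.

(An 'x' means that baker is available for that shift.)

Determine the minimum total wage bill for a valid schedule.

Feb 4 can only be covered by Diallo, so that assignment is forced.
Feb 9 can only be covered by Tran, so that assignment is forced.
Picking the cheapest available baker for each shift independently would cost $315, but that ignores the shift limits.
An optimal schedule: Feb 2→Baptiste+Eriksen, Feb 3→Tran+Diallo, Feb 4→Diallo, Feb 5→Baptiste, Feb 6→Baptiste, Feb 7→Diallo, Feb 8→Eriksen, Feb 9→Tran.
Total: 31 + 61 + 16 + 51 + 51 + 31 + 31 + 51 + 61 + 16 = $400.

$400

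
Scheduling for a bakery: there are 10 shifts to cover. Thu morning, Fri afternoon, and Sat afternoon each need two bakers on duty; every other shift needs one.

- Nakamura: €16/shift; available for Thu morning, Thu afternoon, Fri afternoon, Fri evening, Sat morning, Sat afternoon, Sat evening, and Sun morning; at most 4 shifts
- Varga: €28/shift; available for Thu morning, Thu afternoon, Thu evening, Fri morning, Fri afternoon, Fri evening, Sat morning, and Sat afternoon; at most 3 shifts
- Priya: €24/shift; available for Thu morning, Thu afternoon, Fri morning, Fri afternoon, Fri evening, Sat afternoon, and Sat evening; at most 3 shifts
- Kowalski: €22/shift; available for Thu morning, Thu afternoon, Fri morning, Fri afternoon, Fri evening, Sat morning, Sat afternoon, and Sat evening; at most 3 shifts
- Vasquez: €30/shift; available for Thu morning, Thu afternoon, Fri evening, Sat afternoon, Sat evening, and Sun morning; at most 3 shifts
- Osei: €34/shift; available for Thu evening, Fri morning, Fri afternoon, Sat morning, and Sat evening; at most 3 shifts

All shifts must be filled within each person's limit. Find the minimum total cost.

Picking the cheapest available baker for each shift independently would cost €244, but that ignores the shift limits.
An optimal schedule: Thu morning→Kowalski+Priya, Thu afternoon→Nakamura, Thu evening→Varga, Fri morning→Kowalski, Fri afternoon→Priya+Varga, Fri evening→Nakamura, Sat morning→Nakamura, Sat afternoon→Priya+Varga, Sat evening→Kowalski, Sun morning→Nakamura.
Total: 22 + 24 + 16 + 28 + 22 + 24 + 28 + 16 + 16 + 24 + 28 + 22 + 16 = €286.

€286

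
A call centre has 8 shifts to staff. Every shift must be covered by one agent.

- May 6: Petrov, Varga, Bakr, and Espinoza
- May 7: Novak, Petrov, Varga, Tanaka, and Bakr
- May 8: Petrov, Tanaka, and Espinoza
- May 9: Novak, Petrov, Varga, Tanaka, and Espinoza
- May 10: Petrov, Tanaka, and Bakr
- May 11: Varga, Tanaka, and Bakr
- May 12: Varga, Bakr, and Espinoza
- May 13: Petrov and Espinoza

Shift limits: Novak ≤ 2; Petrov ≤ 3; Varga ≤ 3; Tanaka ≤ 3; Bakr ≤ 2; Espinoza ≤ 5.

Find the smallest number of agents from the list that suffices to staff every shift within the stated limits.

2

8 slots to fill and no one can take more than 5, so at least ⌈8/5⌉ = 2 agents are needed.
Tanaka and Espinoza alone can cover everything: May 6→Espinoza, May 7→Tanaka, May 8→Espinoza, May 9→Espinoza, May 10→Tanaka, May 11→Tanaka, May 12→Espinoza, May 13→Espinoza.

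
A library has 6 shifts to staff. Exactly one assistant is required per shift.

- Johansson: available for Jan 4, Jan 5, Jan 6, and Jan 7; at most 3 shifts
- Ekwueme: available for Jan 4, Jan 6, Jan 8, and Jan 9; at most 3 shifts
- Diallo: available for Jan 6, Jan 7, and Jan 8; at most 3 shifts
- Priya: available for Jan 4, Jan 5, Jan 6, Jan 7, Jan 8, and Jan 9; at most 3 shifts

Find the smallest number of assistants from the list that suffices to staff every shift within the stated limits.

6 slots to fill and no one can take more than 3, so at least ⌈6/3⌉ = 2 assistants are needed.
Johansson and Ekwueme alone can cover everything: Jan 4→Johansson, Jan 5→Johansson, Jan 6→Ekwueme, Jan 7→Johansson, Jan 8→Ekwueme, Jan 9→Ekwueme.

2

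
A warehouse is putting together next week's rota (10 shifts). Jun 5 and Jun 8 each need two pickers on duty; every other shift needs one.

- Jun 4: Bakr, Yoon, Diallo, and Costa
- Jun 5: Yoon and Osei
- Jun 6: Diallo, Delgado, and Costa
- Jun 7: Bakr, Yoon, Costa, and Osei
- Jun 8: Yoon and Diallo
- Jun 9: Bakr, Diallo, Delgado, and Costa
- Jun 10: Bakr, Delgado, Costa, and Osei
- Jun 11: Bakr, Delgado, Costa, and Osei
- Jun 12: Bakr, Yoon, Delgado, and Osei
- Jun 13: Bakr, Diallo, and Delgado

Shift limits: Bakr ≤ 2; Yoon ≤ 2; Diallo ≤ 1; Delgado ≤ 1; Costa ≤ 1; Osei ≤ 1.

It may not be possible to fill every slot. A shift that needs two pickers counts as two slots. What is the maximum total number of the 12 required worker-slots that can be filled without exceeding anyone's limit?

8

Total capacity across all pickers is 2+2+1+1+1+1 = 8, and 12 slots are needed, so at most 8 can be filled.
An assignment achieving 8: Jun 4→Bakr, Jun 5→Yoon+Osei, Jun 6→Delgado, Jun 7→Costa, Jun 8→Yoon+Diallo, Jun 13→Bakr.
Loads: Bakr 2/2, Yoon 2/2, Diallo 1/1, Delgado 1/1, Costa 1/1, Osei 1/1.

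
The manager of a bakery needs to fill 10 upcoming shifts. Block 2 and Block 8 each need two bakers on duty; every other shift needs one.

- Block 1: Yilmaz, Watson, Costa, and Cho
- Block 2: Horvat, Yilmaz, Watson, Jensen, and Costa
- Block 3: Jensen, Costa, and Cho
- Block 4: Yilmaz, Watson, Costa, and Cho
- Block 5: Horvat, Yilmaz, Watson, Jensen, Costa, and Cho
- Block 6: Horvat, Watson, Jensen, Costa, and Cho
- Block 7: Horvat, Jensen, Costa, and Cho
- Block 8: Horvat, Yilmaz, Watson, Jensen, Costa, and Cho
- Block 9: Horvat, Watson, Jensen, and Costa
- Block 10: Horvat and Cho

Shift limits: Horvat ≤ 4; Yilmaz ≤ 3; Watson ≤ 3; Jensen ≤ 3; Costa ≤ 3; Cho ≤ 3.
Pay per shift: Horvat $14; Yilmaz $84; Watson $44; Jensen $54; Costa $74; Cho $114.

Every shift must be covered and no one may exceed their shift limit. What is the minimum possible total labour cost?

$498

Picking the cheapest available baker for each shift independently would cost $328, but that ignores the shift limits.
An optimal schedule: Block 1→Watson, Block 2→Jensen+Costa, Block 3→Jensen, Block 4→Watson, Block 5→Watson, Block 6→Horvat, Block 7→Horvat, Block 8→Jensen+Costa, Block 9→Horvat, Block 10→Horvat.
Total: 44 + 54 + 74 + 54 + 44 + 44 + 14 + 14 + 54 + 74 + 14 + 14 = $498.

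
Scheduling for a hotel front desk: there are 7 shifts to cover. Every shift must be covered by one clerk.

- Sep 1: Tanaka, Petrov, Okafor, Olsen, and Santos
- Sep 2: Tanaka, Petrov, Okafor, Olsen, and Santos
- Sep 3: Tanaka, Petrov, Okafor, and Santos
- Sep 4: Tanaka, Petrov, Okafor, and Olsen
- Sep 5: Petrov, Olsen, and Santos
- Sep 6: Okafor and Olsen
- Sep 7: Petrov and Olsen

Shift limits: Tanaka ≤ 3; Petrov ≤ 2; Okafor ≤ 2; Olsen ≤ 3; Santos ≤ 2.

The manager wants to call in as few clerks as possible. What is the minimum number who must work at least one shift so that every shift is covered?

7 slots to fill and no one can take more than 3, so at least ⌈7/3⌉ = 3 clerks are needed.
Tanaka, Petrov, and Okafor alone can cover everything: Sep 1→Tanaka, Sep 2→Tanaka, Sep 3→Tanaka, Sep 4→Okafor, Sep 5→Petrov, Sep 6→Okafor, Sep 7→Petrov.

3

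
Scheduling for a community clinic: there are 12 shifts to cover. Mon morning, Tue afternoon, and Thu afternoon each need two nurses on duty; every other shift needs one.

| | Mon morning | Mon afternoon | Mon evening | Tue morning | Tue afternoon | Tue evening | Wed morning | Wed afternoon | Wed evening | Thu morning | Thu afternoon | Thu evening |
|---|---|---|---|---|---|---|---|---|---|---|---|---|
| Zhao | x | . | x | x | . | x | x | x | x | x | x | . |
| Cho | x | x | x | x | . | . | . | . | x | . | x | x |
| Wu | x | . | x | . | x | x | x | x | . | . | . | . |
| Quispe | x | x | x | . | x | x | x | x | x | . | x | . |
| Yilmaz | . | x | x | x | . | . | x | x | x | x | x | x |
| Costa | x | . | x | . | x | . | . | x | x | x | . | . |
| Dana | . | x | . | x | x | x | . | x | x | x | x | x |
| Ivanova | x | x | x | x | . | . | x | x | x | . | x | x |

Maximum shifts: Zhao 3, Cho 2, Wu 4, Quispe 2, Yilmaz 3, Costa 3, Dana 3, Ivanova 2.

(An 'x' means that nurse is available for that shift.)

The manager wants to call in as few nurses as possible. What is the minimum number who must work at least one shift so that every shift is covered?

5

15 slots to fill and no one can take more than 4, so at least ⌈15/4⌉ = 4 nurses are needed.
Any 4 nurses together have capacity at most 4+3+3+3 = 13 < 15 slots, so 4 can never suffice.
Zhao, Cho, Wu, Yilmaz, and Costa alone can cover everything: Mon morning→Wu+Costa, Mon afternoon→Cho, Mon evening→Costa, Tue morning→Zhao, Tue afternoon→Wu+Costa, Tue evening→Zhao, Wed morning→Wu, Wed afternoon→Wu, Wed evening→Yilmaz, Thu morning→Yilmaz, Thu afternoon→Zhao+Yilmaz, Thu evening→Cho.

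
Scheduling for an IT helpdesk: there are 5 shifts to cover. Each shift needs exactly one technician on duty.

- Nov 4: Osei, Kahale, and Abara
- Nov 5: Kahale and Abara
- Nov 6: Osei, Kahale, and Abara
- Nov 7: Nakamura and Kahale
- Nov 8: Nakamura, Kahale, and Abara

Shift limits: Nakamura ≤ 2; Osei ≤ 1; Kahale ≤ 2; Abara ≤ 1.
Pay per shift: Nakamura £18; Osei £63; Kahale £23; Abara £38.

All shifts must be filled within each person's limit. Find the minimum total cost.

£120

Picking the cheapest available technician for each shift independently would cost £105, but that ignores the shift limits.
An optimal schedule: Nov 4→Kahale, Nov 5→Kahale, Nov 6→Abara, Nov 7→Nakamura, Nov 8→Nakamura.
Total: 23 + 23 + 38 + 18 + 18 = £120.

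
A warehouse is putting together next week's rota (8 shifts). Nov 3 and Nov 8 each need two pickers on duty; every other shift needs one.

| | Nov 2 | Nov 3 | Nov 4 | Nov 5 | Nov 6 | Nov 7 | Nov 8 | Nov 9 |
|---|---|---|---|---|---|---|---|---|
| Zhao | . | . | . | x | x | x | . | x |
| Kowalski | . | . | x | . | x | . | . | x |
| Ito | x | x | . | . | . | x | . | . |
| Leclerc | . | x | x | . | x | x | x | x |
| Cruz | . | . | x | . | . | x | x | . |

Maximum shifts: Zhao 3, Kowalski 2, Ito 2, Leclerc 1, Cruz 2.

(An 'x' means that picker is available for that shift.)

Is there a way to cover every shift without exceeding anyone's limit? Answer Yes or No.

No

Total capacity is 10 and 10 slots are needed, so capacity alone doesn't rule it out.
Shifts {Nov 3, Nov 8} need 4 worker-slots in total, but the pickers available for any of those shifts (Ito, Leclerc, and Cruz) can supply at most 3 among them. So no valid schedule exists.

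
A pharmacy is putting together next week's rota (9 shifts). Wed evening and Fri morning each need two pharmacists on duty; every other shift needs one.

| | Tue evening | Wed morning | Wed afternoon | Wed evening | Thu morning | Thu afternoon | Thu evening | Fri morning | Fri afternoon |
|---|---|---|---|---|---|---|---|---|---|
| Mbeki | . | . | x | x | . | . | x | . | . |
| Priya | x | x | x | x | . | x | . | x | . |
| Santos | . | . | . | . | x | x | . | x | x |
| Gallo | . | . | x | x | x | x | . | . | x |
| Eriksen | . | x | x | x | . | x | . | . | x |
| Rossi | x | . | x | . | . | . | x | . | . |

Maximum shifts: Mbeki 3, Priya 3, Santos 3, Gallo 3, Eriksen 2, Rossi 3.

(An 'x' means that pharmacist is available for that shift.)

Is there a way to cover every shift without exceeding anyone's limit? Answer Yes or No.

Fri morning can only be covered by Priya and Santos, so that assignment is forced.
One valid schedule: Tue evening→Priya, Wed morning→Priya, Wed afternoon→Mbeki, Wed evening→Mbeki+Gallo, Thu morning→Santos, Thu afternoon→Gallo, Thu evening→Mbeki, Fri morning→Priya+Santos, Fri afternoon→Santos.
Loads: Mbeki 3/3, Priya 3/3, Santos 3/3, Gallo 2/3, Eriksen 0/2, Rossi 0/3 — all within limits.

Yes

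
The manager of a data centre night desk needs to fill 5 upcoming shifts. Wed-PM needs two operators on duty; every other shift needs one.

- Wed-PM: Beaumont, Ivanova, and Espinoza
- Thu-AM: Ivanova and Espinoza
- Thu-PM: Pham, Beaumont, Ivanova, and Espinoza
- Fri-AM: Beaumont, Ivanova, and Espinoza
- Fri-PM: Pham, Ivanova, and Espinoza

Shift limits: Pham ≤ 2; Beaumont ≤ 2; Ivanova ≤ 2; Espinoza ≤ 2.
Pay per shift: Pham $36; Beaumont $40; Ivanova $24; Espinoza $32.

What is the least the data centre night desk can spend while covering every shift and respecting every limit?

$184

Picking the cheapest available operator for each shift independently would cost $152, but that ignores the shift limits.
An optimal schedule: Wed-PM→Ivanova+Espinoza, Thu-AM→Ivanova, Thu-PM→Pham, Fri-AM→Espinoza, Fri-PM→Pham.
Total: 24 + 32 + 24 + 36 + 32 + 36 = $184.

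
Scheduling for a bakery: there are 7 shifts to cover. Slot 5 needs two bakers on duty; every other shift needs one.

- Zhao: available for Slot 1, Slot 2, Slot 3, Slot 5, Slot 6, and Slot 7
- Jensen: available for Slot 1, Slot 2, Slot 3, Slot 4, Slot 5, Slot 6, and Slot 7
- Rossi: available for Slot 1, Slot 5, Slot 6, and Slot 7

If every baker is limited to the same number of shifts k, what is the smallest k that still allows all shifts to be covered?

3

With 3 bakers and 8 worker-slots to fill, someone must work at least ⌈8/3⌉ = 3 shifts, so k ≥ 3.
k = 3 works: Slot 1→Zhao, Slot 2→Zhao, Slot 3→Zhao, Slot 4→Jensen, Slot 5→Jensen+Rossi, Slot 6→Jensen, Slot 7→Rossi.
Loads: Zhao 3, Jensen 3, Rossi 2 — all ≤ 3.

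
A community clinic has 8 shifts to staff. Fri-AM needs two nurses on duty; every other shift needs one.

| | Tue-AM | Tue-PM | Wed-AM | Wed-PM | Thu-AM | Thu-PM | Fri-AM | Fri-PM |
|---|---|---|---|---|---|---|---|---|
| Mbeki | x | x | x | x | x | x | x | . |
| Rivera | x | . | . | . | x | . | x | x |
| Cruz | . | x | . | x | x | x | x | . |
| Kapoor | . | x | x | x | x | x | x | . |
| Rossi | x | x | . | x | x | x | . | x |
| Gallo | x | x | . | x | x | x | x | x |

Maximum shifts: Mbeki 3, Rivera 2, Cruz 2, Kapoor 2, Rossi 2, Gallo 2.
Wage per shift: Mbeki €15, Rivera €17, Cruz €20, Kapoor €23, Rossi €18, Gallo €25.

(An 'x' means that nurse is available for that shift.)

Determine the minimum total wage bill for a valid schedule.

€155

Picking the cheapest available nurse for each shift independently would cost €139, but that ignores the shift limits.
An optimal schedule: Tue-AM→Mbeki, Tue-PM→Mbeki, Wed-AM→Mbeki, Wed-PM→Rossi, Thu-AM→Cruz, Thu-PM→Rossi, Fri-AM→Rivera+Cruz, Fri-PM→Rivera.
Total: 15 + 15 + 15 + 18 + 20 + 18 + 17 + 20 + 17 = €155.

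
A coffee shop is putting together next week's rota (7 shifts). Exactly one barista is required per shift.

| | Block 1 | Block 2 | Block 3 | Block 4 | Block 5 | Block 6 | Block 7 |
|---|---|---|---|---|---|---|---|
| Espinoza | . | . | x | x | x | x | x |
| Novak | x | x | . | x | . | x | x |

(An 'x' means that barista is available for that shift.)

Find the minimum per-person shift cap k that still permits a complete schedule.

With 2 baristas and 7 worker-slots to fill, someone must work at least ⌈7/2⌉ = 4 shifts, so k ≥ 4.
k = 4 works: Block 1→Novak, Block 2→Novak, Block 3→Espinoza, Block 4→Espinoza, Block 5→Espinoza, Block 6→Espinoza, Block 7→Novak.
Loads: Espinoza 4, Novak 3 — all ≤ 4.

4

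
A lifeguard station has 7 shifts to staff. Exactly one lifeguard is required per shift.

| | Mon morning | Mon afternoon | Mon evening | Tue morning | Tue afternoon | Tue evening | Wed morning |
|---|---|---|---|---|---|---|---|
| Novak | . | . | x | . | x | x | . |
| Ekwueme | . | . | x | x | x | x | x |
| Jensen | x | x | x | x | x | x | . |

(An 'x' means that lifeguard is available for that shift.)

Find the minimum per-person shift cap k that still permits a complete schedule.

With 3 lifeguards and 7 worker-slots to fill, someone must work at least ⌈7/3⌉ = 3 shifts, so k ≥ 3.
k = 3 works: Mon morning→Jensen, Mon afternoon→Jensen, Mon evening→Novak, Tue morning→Ekwueme, Tue afternoon→Novak, Tue evening→Novak, Wed morning→Ekwueme.
Loads: Novak 3, Ekwueme 2, Jensen 2 — all ≤ 3.

3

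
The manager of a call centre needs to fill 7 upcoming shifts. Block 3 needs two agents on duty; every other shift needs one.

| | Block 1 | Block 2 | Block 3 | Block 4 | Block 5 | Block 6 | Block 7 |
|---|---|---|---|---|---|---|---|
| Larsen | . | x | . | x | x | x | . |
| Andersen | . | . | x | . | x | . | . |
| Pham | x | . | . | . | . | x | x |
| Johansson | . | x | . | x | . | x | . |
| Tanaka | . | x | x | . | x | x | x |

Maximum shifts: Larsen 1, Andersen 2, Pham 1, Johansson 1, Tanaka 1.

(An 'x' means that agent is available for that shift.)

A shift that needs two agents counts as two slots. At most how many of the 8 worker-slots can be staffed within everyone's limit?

6

Total capacity across all agents is 1+2+1+1+1 = 6, and 8 slots are needed, so at most 6 can be filled.
An assignment achieving 6: Block 1→Pham, Block 2→Johansson, Block 3→Andersen+Tanaka, Block 4→Larsen, Block 5→Andersen.
Loads: Larsen 1/1, Andersen 2/2, Pham 1/1, Johansson 1/1, Tanaka 1/1.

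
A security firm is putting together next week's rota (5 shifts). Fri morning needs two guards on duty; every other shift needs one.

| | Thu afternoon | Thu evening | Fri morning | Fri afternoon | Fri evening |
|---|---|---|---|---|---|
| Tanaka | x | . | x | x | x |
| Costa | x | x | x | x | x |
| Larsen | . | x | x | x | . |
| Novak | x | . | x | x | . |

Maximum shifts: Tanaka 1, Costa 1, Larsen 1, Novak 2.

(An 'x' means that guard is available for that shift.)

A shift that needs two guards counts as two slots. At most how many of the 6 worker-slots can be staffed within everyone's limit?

5

Total capacity across all guards is 1+1+1+2 = 5, and 6 slots are needed, so at most 5 can be filled.
An assignment achieving 5: Thu afternoon→Novak, Thu evening→Costa, Fri morning→Larsen+Novak, Fri evening→Tanaka.
Loads: Tanaka 1/1, Costa 1/1, Larsen 1/1, Novak 2/2.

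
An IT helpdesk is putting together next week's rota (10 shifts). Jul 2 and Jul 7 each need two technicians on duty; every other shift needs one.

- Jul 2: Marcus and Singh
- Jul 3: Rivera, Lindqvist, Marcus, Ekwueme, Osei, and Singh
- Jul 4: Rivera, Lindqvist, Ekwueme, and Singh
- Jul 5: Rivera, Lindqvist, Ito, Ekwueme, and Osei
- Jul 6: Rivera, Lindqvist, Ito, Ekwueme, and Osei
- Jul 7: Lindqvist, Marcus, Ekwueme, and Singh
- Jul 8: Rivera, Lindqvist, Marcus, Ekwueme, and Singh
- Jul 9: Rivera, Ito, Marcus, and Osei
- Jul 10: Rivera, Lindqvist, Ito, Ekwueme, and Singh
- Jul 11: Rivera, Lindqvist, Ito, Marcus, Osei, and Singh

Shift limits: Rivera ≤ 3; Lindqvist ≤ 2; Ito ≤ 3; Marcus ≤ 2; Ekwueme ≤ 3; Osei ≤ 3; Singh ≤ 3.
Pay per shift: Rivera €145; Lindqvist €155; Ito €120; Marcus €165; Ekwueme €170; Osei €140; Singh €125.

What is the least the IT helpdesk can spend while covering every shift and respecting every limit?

Jul 2 can only be covered by Marcus and Singh, so that assignment is forced.
Picking the cheapest available technician for each shift independently would cost €1545, but that ignores the shift limits.
An optimal schedule: Jul 2→Singh+Marcus, Jul 3→Osei, Jul 4→Singh, Jul 5→Ito, Jul 6→Osei, Jul 7→Singh+Lindqvist, Jul 8→Rivera, Jul 9→Ito, Jul 10→Ito, Jul 11→Osei.
Total: 125 + 165 + 140 + 125 + 120 + 140 + 125 + 155 + 145 + 120 + 120 + 140 = €1620.

€1620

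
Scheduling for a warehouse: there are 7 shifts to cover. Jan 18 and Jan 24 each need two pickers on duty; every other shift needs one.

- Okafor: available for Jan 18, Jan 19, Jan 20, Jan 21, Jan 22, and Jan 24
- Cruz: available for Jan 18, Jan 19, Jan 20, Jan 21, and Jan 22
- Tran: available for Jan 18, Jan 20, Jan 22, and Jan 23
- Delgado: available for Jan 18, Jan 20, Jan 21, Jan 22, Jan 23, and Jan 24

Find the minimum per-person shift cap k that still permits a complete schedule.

With 4 pickers and 9 worker-slots to fill, someone must work at least ⌈9/4⌉ = 3 shifts, so k ≥ 3.
k = 3 works: Jan 18→Cruz+Tran, Jan 19→Okafor, Jan 20→Cruz, Jan 21→Okafor, Jan 22→Cruz, Jan 23→Tran, Jan 24→Okafor+Delgado.
Loads: Okafor 3, Cruz 3, Tran 2, Delgado 1 — all ≤ 3.

3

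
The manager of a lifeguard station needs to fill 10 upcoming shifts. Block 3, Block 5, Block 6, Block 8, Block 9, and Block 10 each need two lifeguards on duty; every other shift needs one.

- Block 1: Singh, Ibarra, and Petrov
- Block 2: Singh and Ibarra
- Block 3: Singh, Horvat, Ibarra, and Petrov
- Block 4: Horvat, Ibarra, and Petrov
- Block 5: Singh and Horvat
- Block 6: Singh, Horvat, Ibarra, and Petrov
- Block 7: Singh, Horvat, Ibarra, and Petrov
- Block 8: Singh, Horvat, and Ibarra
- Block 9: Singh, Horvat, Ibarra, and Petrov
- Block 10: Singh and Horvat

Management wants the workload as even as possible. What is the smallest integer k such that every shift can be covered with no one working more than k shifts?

With 4 lifeguards and 16 worker-slots to fill, someone must work at least ⌈16/4⌉ = 4 shifts, so k ≥ 4.
k = 4 works: Block 1→Singh, Block 2→Singh, Block 3→Ibarra+Petrov, Block 4→Horvat, Block 5→Singh+Horvat, Block 6→Ibarra+Petrov, Block 7→Petrov, Block 8→Horvat+Ibarra, Block 9→Ibarra+Petrov, Block 10→Singh+Horvat.
Loads: Singh 4, Horvat 4, Ibarra 4, Petrov 4 — all ≤ 4.

4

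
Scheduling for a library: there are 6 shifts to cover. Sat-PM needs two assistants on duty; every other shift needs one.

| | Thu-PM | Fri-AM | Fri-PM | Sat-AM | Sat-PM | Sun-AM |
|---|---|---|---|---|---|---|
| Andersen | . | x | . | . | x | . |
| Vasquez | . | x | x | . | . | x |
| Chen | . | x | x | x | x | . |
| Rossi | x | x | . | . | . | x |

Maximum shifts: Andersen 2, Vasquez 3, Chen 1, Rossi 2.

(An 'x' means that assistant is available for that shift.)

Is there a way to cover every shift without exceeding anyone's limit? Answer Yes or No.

No

Total capacity is 8 and 7 slots are needed, so capacity alone doesn't rule it out.
Shifts {Sat-AM, Sat-PM} need 3 worker-slots in total, but the assistants available for any of those shifts (Andersen and Chen) can supply at most 2 among them. So no valid schedule exists.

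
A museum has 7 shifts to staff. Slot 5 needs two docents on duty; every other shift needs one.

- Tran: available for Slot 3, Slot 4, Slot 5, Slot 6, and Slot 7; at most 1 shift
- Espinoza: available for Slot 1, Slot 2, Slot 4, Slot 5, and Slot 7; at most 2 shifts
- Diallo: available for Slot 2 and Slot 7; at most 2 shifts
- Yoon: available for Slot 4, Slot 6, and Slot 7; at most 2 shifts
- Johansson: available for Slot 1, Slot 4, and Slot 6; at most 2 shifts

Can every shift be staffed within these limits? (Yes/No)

Total capacity is 9 and 8 slots are needed, so capacity alone doesn't rule it out.
Shifts {Slot 3, Slot 5} need 3 worker-slots in total, but the docents available for any of those shifts (Tran and Espinoza) can supply at most 2 among them. So no valid schedule exists.

No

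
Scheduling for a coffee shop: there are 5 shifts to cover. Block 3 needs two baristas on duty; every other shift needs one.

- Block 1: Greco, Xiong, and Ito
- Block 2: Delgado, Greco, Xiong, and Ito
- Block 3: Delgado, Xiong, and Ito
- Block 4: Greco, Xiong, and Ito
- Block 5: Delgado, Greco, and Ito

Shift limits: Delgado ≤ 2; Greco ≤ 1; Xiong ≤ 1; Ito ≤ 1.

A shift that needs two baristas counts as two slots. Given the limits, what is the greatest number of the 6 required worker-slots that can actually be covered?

Total capacity across all baristas is 2+1+1+1 = 5, and 6 slots are needed, so at most 5 can be filled.
An assignment achieving 5: Block 1→Greco, Block 3→Delgado+Xiong, Block 4→Ito, Block 5→Delgado.
Loads: Delgado 2/2, Greco 1/1, Xiong 1/1, Ito 1/1.

5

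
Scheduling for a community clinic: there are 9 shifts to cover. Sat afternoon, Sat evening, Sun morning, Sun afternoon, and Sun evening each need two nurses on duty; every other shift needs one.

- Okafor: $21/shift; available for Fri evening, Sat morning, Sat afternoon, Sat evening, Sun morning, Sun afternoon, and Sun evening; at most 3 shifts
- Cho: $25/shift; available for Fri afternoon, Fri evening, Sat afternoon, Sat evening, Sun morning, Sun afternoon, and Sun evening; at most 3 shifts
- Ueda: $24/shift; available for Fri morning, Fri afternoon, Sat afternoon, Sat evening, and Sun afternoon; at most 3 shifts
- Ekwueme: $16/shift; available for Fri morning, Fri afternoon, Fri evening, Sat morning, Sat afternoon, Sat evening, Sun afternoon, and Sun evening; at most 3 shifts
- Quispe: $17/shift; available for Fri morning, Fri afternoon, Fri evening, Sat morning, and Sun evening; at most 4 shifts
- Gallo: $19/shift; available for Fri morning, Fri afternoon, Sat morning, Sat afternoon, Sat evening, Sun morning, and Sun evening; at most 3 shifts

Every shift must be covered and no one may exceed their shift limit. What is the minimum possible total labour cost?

Picking the cheapest available nurse for each shift independently would cost $244, but that ignores the shift limits.
An optimal schedule: Fri morning→Ekwueme, Fri afternoon→Quispe, Fri evening→Quispe, Sat morning→Quispe, Sat afternoon→Ekwueme+Gallo, Sat evening→Gallo+Ueda, Sun morning→Gallo+Okafor, Sun afternoon→Ekwueme+Okafor, Sun evening→Quispe+Okafor.
Total: 16 + 17 + 17 + 17 + 16 + 19 + 19 + 24 + 19 + 21 + 16 + 21 + 17 + 21 = $260.

$260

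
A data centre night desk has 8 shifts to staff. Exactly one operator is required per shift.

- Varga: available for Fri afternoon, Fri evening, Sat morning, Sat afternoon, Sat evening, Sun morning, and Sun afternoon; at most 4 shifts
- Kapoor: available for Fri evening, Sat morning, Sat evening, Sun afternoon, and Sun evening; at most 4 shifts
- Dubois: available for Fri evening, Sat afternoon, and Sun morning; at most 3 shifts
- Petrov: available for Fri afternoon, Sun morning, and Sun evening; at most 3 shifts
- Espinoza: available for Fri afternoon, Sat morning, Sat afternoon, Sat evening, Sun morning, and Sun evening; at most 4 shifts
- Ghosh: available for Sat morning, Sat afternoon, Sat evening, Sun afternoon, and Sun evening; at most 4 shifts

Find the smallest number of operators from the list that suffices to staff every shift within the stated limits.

8 slots to fill and no one can take more than 4, so at least ⌈8/4⌉ = 2 operators are needed.
Varga and Kapoor alone can cover everything: Fri afternoon→Varga, Fri evening→Varga, Sat morning→Kapoor, Sat afternoon→Varga, Sat evening→Kapoor, Sun morning→Varga, Sun afternoon→Kapoor, Sun evening→Kapoor.

2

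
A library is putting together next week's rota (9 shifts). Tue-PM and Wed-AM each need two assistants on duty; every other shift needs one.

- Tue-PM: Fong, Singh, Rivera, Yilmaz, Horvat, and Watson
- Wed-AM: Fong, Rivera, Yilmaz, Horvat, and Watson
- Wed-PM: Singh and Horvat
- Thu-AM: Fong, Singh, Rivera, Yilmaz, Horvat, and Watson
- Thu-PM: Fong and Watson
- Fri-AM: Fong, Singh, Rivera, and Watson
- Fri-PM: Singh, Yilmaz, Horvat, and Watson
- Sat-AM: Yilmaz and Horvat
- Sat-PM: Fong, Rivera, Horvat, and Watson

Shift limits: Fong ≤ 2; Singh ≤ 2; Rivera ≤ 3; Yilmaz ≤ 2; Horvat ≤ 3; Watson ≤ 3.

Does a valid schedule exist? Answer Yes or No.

Yes

One valid schedule: Tue-PM→Horvat+Watson, Wed-AM→Rivera+Yilmaz, Wed-PM→Singh, Thu-AM→Rivera, Thu-PM→Fong, Fri-AM→Fong, Fri-PM→Singh, Sat-AM→Yilmaz, Sat-PM→Rivera.
Loads: Fong 2/2, Singh 2/2, Rivera 3/3, Yilmaz 2/2, Horvat 1/3, Watson 1/3 — all within limits.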